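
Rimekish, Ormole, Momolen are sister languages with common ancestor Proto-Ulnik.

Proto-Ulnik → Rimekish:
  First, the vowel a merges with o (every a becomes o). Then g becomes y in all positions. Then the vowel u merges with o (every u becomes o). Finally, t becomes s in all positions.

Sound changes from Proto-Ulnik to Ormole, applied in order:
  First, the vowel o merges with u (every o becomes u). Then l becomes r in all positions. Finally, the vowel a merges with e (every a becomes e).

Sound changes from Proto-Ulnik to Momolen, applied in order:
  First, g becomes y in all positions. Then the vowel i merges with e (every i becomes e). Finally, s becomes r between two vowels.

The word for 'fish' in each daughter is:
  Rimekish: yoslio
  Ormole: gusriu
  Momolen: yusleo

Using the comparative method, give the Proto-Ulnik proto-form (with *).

Position 2: Rimekish has o, Ormole has u, Momolen has u. Momolen preserves u here (none of its changes turn any other segment into u), so the proto-segment is *u.
Position 1: Rimekish has y, Ormole has g, Momolen has y. Ormole preserves g here (none of its changes turn any other segment into g), so the proto-segment is *g.
Position 4: Rimekish has l, Ormole has r, Momolen has l. Rimekish preserves l here (none of its changes turn any other segment into l), so the proto-segment is *l.
Continuing position by position gives *guslio; check it forward:
Rimekish: start from *guslio.
  rule 1: no change — guslio
  rule 2 (unconditioned shift): guslio → yuslio
  rule 3 (vowel merger): yuslio → yoslio
  rule 4: no change — yoslio
  ⇒ Rimekish yoslio
Ormole: *guslio > gusliu > gusriu  (by vowel merger, unconditioned shift)
Momolen: start from *guslio.
  rule 1 (unconditioned shift): guslio → yuslio
  rule 2 (vowel merger): yuslio → yusleo
  rule 3: no change — yusleo
  ⇒ Momolen yusleo
*guslio is the unique common source.

*guslio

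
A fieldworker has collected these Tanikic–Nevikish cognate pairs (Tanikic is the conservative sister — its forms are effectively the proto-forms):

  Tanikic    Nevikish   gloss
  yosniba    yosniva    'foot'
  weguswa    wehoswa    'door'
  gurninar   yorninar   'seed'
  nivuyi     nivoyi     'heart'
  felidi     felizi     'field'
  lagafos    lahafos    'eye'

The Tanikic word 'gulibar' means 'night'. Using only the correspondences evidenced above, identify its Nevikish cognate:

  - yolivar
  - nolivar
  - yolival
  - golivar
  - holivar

yolivar

gurninar ~ yorninar — Tanikic g corresponds to Nevikish y word-initially before a back vowel.
weguswa ~ wehoswa, nivuyi ~ nivoyi — Tanikic u corresponds to Nevikish o after a consonant, before a consonant other than r, m, n, p, b, f, v.
yosniba ~ yosniva — Tanikic b corresponds to Nevikish v between vowels (before a back vowel).
Applying these to Tanikic 'gulibar':
  gulibar → yulibar   (g→y word-initially before a back vowel)
  yulibar → yolibar   (u→o after a consonant, before a consonant other than r, m, n, p, b, f, v)
  yolibar → yolivar   (b→v between vowels (before a back vowel))
So the Nevikish cognate is 'yolivar'.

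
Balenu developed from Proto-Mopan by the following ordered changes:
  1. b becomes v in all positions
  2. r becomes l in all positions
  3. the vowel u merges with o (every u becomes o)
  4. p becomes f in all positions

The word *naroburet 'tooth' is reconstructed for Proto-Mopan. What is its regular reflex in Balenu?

nalovolet

Balenu: start from *naroburet.
  rule 1 (unconditioned shift): naroburet → narovuret
  rule 2 (unconditioned shift): narovuret → nalovulet
  rule 3 (vowel merger): nalovulet → nalovolet
  rule 4: no change — nalovolet
  ⇒ Balenu nalovolet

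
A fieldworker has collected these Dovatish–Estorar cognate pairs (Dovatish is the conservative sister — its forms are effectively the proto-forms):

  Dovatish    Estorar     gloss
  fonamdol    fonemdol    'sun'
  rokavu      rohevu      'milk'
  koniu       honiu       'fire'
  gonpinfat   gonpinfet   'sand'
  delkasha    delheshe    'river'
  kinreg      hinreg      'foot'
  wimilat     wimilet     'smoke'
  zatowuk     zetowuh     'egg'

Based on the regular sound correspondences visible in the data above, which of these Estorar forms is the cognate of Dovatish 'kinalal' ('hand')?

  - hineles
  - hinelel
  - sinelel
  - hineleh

hinelel

kinreg ~ hinreg — Dovatish k corresponds to Estorar h word-initially before a front vowel.
gonpinfat ~ gonpinfet, delkasha ~ delheshe — Dovatish a corresponds to Estorar e after a consonant, before a consonant other than r, m, n, p, b, f, v.
Applying these to Dovatish 'kinalal':
  kinalal → hinalal   (k→h word-initially before a front vowel)
  hinalal → hinelal   (a→e after a consonant, before a consonant other than r, m, n, p, b, f, v)
  hinelal → hinelel   (a→e after a consonant, before a consonant other than r, m, n, p, b, f, v)
So the Estorar cognate is 'hinelel'.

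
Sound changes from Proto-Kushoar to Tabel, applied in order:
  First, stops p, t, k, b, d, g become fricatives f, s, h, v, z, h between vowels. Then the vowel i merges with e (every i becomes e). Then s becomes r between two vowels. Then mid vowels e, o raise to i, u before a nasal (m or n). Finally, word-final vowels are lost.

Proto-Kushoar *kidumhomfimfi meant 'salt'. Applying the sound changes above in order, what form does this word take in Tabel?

Tabel: start from *kidumhomfimfi.
  rule 1 (intervocalic lenition): kidumhomfimfi → kizumhomfimfi
  rule 2 (vowel merger): kizumhomfimfi → kezumhomfemfe
  rule 3: no change — kezumhomfemfe
  rule 4 (pre-nasal raising): kezumhomfemfe → kezumhumfimfe
  rule 5 (apocope): kezumhumfimfe → kezumhumfimf
  ⇒ Tabel kezumhumfimf

kezumhumfimf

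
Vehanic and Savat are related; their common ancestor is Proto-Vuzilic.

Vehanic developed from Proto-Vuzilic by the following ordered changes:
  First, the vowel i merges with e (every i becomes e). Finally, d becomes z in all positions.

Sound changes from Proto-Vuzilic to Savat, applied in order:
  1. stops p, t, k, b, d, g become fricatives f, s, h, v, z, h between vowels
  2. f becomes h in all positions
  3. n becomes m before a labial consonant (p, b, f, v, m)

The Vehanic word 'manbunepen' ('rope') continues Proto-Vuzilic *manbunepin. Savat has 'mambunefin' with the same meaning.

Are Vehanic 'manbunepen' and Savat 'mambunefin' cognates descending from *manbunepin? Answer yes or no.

Derive the expected Savat reflex of *manbunepin:
Savat: *manbunepin
  manbunepin → manbunefin   [intervocalic lenition]
  manbunefin → manbunehin   [unconditioned shift]
  manbunehin → mambunehin   [nasal place assimilation]
  giving Savat mambunehin.
The regular Savat reflex would be 'mambunehin', but the attested form is 'mambunefin'. The correspondence is irregular, so they are not cognates (the Savat form has a different source).

no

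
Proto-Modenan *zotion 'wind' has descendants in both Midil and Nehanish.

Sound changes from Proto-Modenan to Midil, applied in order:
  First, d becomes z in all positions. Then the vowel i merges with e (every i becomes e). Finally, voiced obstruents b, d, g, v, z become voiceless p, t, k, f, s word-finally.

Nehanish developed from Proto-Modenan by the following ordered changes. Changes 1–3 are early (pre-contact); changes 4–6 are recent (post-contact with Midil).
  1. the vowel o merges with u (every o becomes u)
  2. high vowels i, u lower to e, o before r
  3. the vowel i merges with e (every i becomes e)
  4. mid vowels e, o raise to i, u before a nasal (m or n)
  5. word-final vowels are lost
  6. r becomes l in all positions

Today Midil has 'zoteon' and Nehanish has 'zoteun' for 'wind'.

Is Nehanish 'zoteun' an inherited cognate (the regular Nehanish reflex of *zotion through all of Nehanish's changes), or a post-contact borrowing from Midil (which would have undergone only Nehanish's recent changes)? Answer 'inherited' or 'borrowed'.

If inherited, *zotion would pass through all of Nehanish's changes:
Nehanish: *zotion > zutiun > zuteun  (by vowel merger, vowel merger)
If borrowed from Midil 'zoteon' after the early changes, it would undergo only the recent ones:
  rule 4 (pre-nasal raising): zoteon → zoteun
  rule 5 (apocope): no change (zoteun)
  rule 6 (unconditioned shift): no change (zoteun)
  ⇒ as a loan: zoteun
Nehanish 'zoteun' matches the loan outcome 'zoteun', not the inherited 'zuteun' — it skipped the early Nehanish changes, so it was borrowed from Midil.

borrowed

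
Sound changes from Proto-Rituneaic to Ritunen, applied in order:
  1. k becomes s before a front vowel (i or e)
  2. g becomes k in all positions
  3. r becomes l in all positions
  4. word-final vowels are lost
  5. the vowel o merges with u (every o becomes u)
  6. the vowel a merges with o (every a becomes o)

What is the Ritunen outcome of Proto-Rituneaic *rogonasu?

Ritunen: start from *rogonasu.
  rule 1: no change — rogonasu
  rule 2 (unconditioned shift): rogonasu → rokonasu
  rule 3 (unconditioned shift): rokonasu → lokonasu
  rule 4 (apocope): lokonasu → lokonas
  rule 5 (vowel merger): lokonas → lukunas
  rule 6 (vowel merger): lukunas → lukunos
  ⇒ Ritunen lukunos

lukunos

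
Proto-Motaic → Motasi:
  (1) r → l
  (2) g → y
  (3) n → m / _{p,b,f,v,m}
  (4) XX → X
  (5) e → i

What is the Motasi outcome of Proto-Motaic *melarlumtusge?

milalumtusyi

Motasi: start from *melarlumtusge.
  rule 1 (unconditioned shift): melarlumtusge → melallumtusge
  rule 2 (unconditioned shift): melallumtusge → melallumtusye
  rule 3: no change — melallumtusye
  rule 4 (degemination): melallumtusye → melalumtusye
  rule 5 (vowel merger): melalumtusye → milalumtusyi
  ⇒ Motasi milalumtusyi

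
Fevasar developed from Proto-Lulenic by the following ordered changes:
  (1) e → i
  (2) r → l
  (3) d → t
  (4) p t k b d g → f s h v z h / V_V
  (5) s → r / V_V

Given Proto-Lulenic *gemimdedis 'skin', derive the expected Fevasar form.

gimimtiris

Fevasar: *gemimdedis > gimimdidis > gimimtitis > gimimtisis > gimimtiris  (by vowel merger, unconditioned shift, intervocalic lenition, rhotacism)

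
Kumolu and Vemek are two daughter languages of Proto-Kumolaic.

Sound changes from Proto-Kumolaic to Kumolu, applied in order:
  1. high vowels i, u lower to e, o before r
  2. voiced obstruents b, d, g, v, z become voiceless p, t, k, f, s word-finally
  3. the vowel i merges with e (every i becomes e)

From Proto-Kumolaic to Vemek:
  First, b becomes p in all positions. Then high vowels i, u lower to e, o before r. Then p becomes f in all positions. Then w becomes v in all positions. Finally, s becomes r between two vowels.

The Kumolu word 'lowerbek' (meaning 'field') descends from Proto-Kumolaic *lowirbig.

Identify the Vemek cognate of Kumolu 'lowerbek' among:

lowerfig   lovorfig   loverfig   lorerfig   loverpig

loverfig

Vemek: *lowirbig
  lowirbig → lowirpig   [unconditioned shift]
  lowirpig → lowerpig   [pre-rhotic lowering]
  lowerpig → lowerfig   [unconditioned shift]
  lowerfig → loverfig   [unconditioned shift]
  loverfig (rule 5 does not apply)
  giving Vemek loverfig.
The other candidates each miss or misapply at least one Vemek change.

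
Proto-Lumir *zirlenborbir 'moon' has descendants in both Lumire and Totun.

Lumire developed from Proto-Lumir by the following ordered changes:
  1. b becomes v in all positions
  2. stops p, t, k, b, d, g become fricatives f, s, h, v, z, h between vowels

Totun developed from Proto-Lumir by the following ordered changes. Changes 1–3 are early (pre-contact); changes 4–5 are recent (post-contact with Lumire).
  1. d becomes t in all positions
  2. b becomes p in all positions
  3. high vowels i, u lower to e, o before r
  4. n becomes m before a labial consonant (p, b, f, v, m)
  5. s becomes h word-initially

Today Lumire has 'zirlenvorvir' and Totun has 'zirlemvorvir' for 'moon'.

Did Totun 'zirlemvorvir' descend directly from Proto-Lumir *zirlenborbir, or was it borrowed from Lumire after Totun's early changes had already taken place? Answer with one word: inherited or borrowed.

If inherited, *zirlenborbir would pass through all of Totun's changes:
Totun: start from *zirlenborbir.
  rule 1: no change — zirlenborbir
  rule 2 (unconditioned shift): zirlenborbir → zirlenporpir
  rule 3 (pre-rhotic lowering): zirlenporpir → zerlenporper
  rule 4 (nasal place assimilation): zerlenporper → zerlemporper
  rule 5: no change — zerlemporper
  ⇒ Totun zerlemporper
If borrowed from Lumire 'zirlenvorvir' after the early changes, it would undergo only the recent ones:
  rule 4 (nasal place assimilation): zirlenvorvir → zirlemvorvir
  rule 5 (debuccalisation): no change (zirlemvorvir)
  ⇒ as a loan: zirlemvorvir
Totun 'zirlemvorvir' matches the loan outcome 'zirlemvorvir', not the inherited 'zerlemporper' — it skipped the early Totun changes, so it was borrowed from Lumire.

borrowed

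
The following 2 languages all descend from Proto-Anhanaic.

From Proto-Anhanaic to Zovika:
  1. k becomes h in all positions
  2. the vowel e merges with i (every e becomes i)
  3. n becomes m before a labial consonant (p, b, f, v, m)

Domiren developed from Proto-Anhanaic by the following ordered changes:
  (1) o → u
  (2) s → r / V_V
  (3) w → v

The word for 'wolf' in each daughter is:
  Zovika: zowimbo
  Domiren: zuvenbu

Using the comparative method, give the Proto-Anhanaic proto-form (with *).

*zowenbo

Position 3: Zovika has w, Domiren has v. Zovika preserves w here (none of its changes turn any other segment into w), so the proto-segment is *w.
Position 4: Zovika has i, Domiren has e. Domiren preserves e here (none of its changes turn any other segment into e), so the proto-segment is *e.
Position 7: Zovika has o, Domiren has u. Zovika preserves o here (none of its changes turn any other segment into o), so the proto-segment is *o.
Continuing position by position gives *zowenbo; check it forward:
Zovika: *zowenbo > zowinbo > zowimbo  (by vowel merger, nasal place assimilation)
Domiren: *zowenbo > zuwenbu > zuvenbu  (by vowel merger, unconditioned shift)
No other proto-form is consistent with every reflex, so the reconstruction is *zowenbo.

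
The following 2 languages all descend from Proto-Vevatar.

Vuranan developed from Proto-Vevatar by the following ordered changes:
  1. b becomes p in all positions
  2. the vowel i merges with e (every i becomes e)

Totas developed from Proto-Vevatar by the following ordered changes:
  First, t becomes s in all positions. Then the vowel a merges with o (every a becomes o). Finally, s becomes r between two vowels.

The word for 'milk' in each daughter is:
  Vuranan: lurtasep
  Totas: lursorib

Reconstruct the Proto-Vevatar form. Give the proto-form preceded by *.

*lurtasib

Position 8: Vuranan has p, Totas has b. Totas preserves b here (none of its changes turn any other segment into b), so the proto-segment is *b.
Position 5: Vuranan has a, Totas has o. Vuranan preserves a here (none of its changes turn any other segment into a), so the proto-segment is *a.
Position 4: Vuranan has t, Totas has s. Vuranan preserves t here (none of its changes turn any other segment into t), so the proto-segment is *t.
Continuing position by position gives *lurtasib; check it forward:
Vuranan: *lurtasib
  lurtasib → lurtasip   [unconditioned shift]
  lurtasip → lurtasep   [vowel merger]
  giving Vuranan lurtasep.
Totas: *lurtasib > lursasib > lursosib > lursorib  (by unconditioned shift, vowel merger, rhotacism)
No other proto-form is consistent with every reflex, so the reconstruction is *lurtasib.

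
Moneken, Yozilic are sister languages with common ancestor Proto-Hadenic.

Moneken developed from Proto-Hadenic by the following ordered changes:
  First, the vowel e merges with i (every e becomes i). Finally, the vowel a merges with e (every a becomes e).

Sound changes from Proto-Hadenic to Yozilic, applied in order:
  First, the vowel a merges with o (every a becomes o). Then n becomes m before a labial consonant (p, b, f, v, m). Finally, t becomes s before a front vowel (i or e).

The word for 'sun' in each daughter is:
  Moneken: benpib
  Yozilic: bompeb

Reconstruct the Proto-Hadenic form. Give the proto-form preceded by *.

*banpeb

Position 3: Moneken has n, Yozilic has m. Moneken preserves n here (none of its changes turn any other segment into n), so the proto-segment is *n.
Position 5: Moneken has i, Yozilic has e. Yozilic preserves e here (none of its changes turn any other segment into e), so the proto-segment is *e.
Position 2: Moneken has e, Yozilic has o. In Moneken, e can only continue *a, so the proto-segment is *a.
Continuing position by position gives *banpeb; check it forward:
Moneken: start from *banpeb.
  rule 1 (vowel merger): banpeb → banpib
  rule 2 (vowel merger): banpib → benpib
  ⇒ Moneken benpib
Yozilic: *banpeb > bonpeb > bompeb  (by vowel merger, nasal place assimilation)
*banpeb is the unique common source.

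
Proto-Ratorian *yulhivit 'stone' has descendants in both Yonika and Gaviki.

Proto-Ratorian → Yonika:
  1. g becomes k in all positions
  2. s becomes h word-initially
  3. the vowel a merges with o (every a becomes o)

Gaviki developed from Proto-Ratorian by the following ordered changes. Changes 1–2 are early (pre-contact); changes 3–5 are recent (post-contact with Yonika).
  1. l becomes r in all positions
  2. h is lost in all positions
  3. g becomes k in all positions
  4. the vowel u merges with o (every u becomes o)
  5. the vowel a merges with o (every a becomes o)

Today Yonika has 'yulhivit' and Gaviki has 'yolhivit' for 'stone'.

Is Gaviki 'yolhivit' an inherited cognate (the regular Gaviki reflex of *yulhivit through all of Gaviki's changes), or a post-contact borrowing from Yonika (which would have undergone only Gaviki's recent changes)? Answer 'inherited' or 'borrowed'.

If inherited, *yulhivit would pass through all of Gaviki's changes:
Gaviki: *yulhivit > yurhivit > yurivit > yorivit  (by unconditioned shift, h-loss, vowel merger)
If borrowed from Yonika 'yulhivit' after the early changes, it would undergo only the recent ones:
  rule 3 (unconditioned shift): no change (yulhivit)
  rule 4 (vowel merger): yulhivit → yolhivit
  rule 5 (vowel merger): no change (yolhivit)
  ⇒ as a loan: yolhivit
Gaviki 'yolhivit' matches the loan outcome 'yolhivit', not the inherited 'yorivit' — it skipped the early Gaviki changes, so it was borrowed from Yonika.

borrowed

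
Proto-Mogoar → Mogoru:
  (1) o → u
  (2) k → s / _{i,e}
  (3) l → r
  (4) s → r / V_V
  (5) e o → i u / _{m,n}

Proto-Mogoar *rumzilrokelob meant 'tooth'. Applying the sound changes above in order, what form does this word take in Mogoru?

Mogoru: start from *rumzilrokelob.
  rule 1 (vowel merger): rumzilrokelob → rumzilrukelub
  rule 2 (palatalisation): rumzilrukelub → rumzilruselub
  rule 3 (unconditioned shift): rumzilruselub → rumzirruserub
  rule 4 (rhotacism): rumzirruserub → rumzirrurerub
  rule 5: no change — rumzirrurerub
  ⇒ Mogoru rumzirrurerub

rumzirrurerub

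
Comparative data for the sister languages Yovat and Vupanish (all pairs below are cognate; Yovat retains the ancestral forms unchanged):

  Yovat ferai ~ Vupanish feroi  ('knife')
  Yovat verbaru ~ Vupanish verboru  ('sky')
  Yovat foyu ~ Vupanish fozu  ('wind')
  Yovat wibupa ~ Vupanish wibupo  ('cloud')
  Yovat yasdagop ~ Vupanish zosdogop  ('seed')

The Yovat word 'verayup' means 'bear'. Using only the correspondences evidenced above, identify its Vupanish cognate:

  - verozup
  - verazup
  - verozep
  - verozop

yasdagop ~ zosdogop — Yovat a corresponds to Vupanish o after a consonant, before a consonant other than r, m, n, p, b, f, v.
foyu ~ fozu — Yovat y corresponds to Vupanish z between vowels (before a back vowel).
Applying these to Yovat 'verayup':
  verayup → veroyup   (a→o after a consonant, before a consonant other than r, m, n, p, b, f, v)
  veroyup → verozup   (y→z between vowels (before a back vowel))
So the Vupanish cognate is 'verozup'.

verozup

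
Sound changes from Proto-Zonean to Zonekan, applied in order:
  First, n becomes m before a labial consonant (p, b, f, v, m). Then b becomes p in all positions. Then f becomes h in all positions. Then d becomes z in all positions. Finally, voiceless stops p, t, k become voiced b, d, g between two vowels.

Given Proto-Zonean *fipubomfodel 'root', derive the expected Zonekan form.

Zonekan: *fipubomfodel
  fipubomfodel (rule 1 does not apply)
  fipubomfodel → fipupomfodel   [unconditioned shift]
  fipupomfodel → hipupomhodel   [unconditioned shift]
  hipupomhodel → hipupomhozel   [unconditioned shift]
  hipupomhozel → hibubomhozel   [intervocalic voicing]
  giving Zonekan hibubomhozel.

hibubomhozel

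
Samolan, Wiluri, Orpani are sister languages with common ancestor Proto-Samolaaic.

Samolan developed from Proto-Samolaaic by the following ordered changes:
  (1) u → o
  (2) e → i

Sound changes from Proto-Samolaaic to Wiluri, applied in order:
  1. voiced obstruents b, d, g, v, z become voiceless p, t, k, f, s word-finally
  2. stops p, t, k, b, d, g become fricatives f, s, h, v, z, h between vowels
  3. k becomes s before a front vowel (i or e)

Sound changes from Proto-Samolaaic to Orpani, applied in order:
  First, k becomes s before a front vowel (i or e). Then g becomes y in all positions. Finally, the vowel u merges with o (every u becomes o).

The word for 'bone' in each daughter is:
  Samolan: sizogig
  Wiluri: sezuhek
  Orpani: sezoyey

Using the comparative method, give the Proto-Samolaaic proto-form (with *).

*sezugeg

Position 7: Samolan has g, Wiluri has k, Orpani has y. Samolan preserves g here (none of its changes turn any other segment into g), so the proto-segment is *g.
Position 4: Samolan has o, Wiluri has u, Orpani has o. Wiluri preserves u here (none of its changes turn any other segment into u), so the proto-segment is *u.
This points to *sezugeg. Verify forward in each daughter:
Samolan: *sezugeg > sezogeg > sizogig  (by vowel merger, vowel merger)
Wiluri: *sezugeg > sezugek > sezuhek  (by final devoicing, intervocalic lenition)
Orpani: start from *sezugeg.
  rule 1: no change — sezugeg
  rule 2 (unconditioned shift): sezugeg → sezuyey
  rule 3 (vowel merger): sezuyey → sezoyey
  ⇒ Orpani sezoyey
No other proto-form is consistent with every reflex, so the reconstruction is *sezugeg.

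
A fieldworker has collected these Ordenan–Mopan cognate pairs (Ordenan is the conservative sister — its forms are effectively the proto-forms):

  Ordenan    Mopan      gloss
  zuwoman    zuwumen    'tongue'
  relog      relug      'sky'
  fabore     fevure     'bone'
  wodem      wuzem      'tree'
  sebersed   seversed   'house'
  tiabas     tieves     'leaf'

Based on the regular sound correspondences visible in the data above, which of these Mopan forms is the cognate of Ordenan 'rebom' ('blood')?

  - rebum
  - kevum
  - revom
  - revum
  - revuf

revum

fabore ~ fevure — Ordenan b corresponds to Mopan v between vowels (before a back vowel).
zuwoman ~ zuwumen — Ordenan o corresponds to Mopan u after a consonant, before a nasal.
Applying these to Ordenan 'rebom':
  rebom → revom   (b→v between vowels (before a back vowel))
  revom → revum   (o→u after a consonant, before a nasal)
So the Mopan cognate is 'revum'.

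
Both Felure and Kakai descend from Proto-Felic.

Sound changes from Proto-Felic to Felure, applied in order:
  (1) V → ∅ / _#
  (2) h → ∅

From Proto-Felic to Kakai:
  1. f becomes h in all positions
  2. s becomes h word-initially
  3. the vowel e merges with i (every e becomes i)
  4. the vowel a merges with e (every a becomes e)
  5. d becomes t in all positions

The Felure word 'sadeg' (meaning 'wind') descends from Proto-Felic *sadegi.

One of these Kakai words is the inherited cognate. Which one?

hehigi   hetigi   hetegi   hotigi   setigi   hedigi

hetigi

Kakai: start from *sadegi.
  rule 1: no change — sadegi
  rule 2 (debuccalisation): sadegi → hadegi
  rule 3 (vowel merger): hadegi → hadigi
  rule 4 (vowel merger): hadigi → hedigi
  rule 5 (unconditioned shift): hedigi → hetigi
  ⇒ Kakai hetigi
Only 'hetigi' matches the regular Kakai development of *sadegi.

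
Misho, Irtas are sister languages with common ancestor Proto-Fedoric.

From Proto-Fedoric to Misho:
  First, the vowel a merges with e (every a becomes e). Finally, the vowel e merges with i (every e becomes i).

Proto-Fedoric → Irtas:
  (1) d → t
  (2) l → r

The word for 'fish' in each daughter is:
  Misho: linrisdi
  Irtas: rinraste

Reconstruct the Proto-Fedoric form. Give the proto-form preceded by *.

Position 8: Misho has i, Irtas has e. Irtas preserves e here (none of its changes turn any other segment into e), so the proto-segment is *e.
Position 1: Misho has l, Irtas has r. Misho preserves l here (none of its changes turn any other segment into l), so the proto-segment is *l.
Position 7: Misho has d, Irtas has t. Misho preserves d here (none of its changes turn any other segment into d), so the proto-segment is *d.
Verify the candidate proto-form against each daughter:
Misho: start from *linrasde.
  rule 1 (vowel merger): linrasde → linresde
  rule 2 (vowel merger): linresde → linrisdi
  ⇒ Misho linrisdi
Irtas: *linrasde
  linrasde → linraste   [unconditioned shift]
  linraste → rinraste   [unconditioned shift]
  giving Irtas rinraste.
Only *linrasde yields all of Misho linrisdi, Irtas rinraste.

*linrasde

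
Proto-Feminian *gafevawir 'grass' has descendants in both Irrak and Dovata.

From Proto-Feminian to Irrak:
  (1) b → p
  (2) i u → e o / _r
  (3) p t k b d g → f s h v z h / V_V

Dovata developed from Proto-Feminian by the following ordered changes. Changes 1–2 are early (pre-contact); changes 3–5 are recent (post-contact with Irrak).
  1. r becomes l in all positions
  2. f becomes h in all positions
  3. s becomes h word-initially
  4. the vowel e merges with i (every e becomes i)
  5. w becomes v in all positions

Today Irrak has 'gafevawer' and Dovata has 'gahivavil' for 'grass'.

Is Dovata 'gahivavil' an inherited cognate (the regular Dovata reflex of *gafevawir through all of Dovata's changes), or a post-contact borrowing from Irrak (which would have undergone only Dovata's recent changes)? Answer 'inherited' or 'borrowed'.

If inherited, *gafevawir would pass through all of Dovata's changes:
Dovata: *gafevawir > gafevawil > gahevawil > gahivawil > gahivavil  (by unconditioned shift, unconditioned shift, vowel merger, unconditioned shift)
If borrowed from Irrak 'gafevawer' after the early changes, it would undergo only the recent ones:
  rule 3 (debuccalisation): no change (gafevawer)
  rule 4 (vowel merger): gafevawer → gafivawir
  rule 5 (unconditioned shift): gafivawir → gafivavir
  ⇒ as a loan: gafivavir
Dovata 'gahivavil' matches the inherited outcome exactly, so it is an inherited cognate, not a loan.

inherited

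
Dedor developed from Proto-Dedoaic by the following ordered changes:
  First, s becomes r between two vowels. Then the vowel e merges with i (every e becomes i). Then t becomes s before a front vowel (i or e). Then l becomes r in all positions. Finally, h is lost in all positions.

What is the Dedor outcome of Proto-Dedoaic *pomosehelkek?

pomoriirkik

Dedor: *pomosehelkek > pomorehelkek > pomorihilkik > pomorihirkik > pomoriirkik  (by rhotacism, vowel merger, unconditioned shift, h-loss)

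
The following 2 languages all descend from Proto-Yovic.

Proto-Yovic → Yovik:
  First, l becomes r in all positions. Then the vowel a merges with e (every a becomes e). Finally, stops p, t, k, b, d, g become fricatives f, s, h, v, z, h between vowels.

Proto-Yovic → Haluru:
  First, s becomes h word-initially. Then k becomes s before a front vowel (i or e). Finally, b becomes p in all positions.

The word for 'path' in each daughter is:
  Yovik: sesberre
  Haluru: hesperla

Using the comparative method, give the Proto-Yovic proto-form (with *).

*sesberla

Position 4: Yovik has b, Haluru has p. Yovik preserves b here (none of its changes turn any other segment into b), so the proto-segment is *b.
Position 1: Yovik has s, Haluru has h. Taking the neighbouring segments as reconstructed: Yovik s can only go back to *s; Haluru h could go back to *s or *h — the one source consistent with every daughter is *s.
Position 7: Yovik has r, Haluru has l. Haluru preserves l here (none of its changes turn any other segment into l), so the proto-segment is *l.
This points to *sesberla. Verify forward in each daughter:
Yovik: *sesberla
  sesberla → sesberra   [unconditioned shift]
  sesberra → sesberre   [vowel merger]
  sesberre (rule 3 does not apply)
  giving Yovik sesberre.
Haluru: *sesberla > hesberla > hesperla  (by debuccalisation, unconditioned shift)
*sesberla is the unique common source.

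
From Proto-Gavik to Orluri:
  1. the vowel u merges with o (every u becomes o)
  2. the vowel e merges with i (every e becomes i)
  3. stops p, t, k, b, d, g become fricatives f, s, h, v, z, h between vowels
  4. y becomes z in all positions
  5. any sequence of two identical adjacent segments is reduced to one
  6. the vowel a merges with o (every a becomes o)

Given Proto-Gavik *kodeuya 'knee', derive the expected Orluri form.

koziozo

Orluri: start from *kodeuya.
  rule 1 (vowel merger): kodeuya → kodeoya
  rule 2 (vowel merger): kodeoya → kodioya
  rule 3 (intervocalic lenition): kodioya → kozioya
  rule 4 (unconditioned shift): kozioya → kozioza
  rule 5: no change — kozioza
  rule 6 (vowel merger): kozioza → koziozo
  ⇒ Orluri koziozo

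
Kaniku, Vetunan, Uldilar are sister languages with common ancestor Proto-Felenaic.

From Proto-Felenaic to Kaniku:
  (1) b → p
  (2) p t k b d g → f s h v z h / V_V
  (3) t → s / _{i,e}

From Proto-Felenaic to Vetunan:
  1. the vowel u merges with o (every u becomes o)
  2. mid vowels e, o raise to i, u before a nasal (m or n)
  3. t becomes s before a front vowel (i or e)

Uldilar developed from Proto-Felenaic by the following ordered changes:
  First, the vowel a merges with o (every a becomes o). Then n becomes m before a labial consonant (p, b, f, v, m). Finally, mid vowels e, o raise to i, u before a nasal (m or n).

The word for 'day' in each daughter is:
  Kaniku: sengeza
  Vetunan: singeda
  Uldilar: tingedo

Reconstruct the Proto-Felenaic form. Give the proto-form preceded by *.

Position 6: Kaniku has z, Vetunan has d, Uldilar has d. Vetunan preserves d here (none of its changes turn any other segment into d), so the proto-segment is *d.
Position 2: Kaniku has e, Vetunan has i, Uldilar has i. Kaniku preserves e here (none of its changes turn any other segment into e), so the proto-segment is *e.
Verify the candidate proto-form against each daughter:
Kaniku: *tengeda > tengeza > sengeza  (by intervocalic lenition, palatalisation)
Vetunan: *tengeda
  tengeda (rule 1 does not apply)
  tengeda → tingeda   [pre-nasal raising]
  tingeda → singeda   [palatalisation]
  giving Vetunan singeda.
Uldilar: start from *tengeda.
  rule 1 (vowel merger): tengeda → tengedo
  rule 2: no change — tengedo
  rule 3 (pre-nasal raising): tengedo → tingedo
  ⇒ Uldilar tingedo
*tengeda is the unique common source.

*tengeda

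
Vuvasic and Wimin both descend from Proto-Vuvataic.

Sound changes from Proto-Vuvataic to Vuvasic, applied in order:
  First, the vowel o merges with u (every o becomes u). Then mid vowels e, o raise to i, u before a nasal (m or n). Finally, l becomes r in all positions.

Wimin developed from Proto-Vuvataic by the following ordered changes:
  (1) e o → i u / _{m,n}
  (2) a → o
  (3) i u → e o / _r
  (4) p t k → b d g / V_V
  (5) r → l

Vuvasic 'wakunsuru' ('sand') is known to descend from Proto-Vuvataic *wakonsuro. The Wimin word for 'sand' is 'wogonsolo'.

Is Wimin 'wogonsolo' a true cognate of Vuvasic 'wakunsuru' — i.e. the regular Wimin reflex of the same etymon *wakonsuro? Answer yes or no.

Derive the expected Wimin reflex of *wakonsuro:
Wimin: *wakonsuro > wakunsuro > wokunsuro > wokunsoro > wogunsoro > wogunsolo  (by pre-nasal raising, vowel merger, pre-rhotic lowering, intervocalic voicing, unconditioned shift)
The regular Wimin reflex would be 'wogunsolo', but the attested form is 'wogonsolo'. The correspondence is irregular, so they are not cognates (the Wimin form has a different source).

no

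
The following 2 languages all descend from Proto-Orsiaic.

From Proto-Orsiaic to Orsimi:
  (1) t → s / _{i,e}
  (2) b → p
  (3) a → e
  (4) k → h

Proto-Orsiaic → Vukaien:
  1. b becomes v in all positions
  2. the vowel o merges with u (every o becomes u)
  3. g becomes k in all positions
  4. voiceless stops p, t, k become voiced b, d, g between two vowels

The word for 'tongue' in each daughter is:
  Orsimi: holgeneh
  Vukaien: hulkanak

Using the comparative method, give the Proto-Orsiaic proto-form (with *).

*holganak

Position 2: Orsimi has o, Vukaien has u. Orsimi preserves o here (none of its changes turn any other segment into o), so the proto-segment is *o.
Position 7: Orsimi has e, Vukaien has a. Vukaien preserves a here (none of its changes turn any other segment into a), so the proto-segment is *a.
This points to *holganak. Verify forward in each daughter:
Orsimi: start from *holganak.
  rule 1: no change — holganak
  rule 2: no change — holganak
  rule 3 (vowel merger): holganak → holgenek
  rule 4 (unconditioned shift): holgenek → holgeneh
  ⇒ Orsimi holgeneh
Vukaien: *holganak > hulganak > hulkanak  (by vowel merger, unconditioned shift)
Only *holganak yields all of Orsimi holgeneh, Vukaien hulkanak.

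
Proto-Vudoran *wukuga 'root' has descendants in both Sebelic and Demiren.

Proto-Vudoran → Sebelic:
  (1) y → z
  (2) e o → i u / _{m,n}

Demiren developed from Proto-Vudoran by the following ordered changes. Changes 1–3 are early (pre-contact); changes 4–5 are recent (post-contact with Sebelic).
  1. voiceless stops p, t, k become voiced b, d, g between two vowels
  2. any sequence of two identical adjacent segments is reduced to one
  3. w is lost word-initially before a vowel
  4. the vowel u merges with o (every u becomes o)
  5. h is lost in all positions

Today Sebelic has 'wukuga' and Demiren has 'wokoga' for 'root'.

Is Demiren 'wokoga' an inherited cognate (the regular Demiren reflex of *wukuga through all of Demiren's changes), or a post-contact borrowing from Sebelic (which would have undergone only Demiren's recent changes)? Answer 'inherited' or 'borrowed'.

If inherited, *wukuga would pass through all of Demiren's changes:
Demiren: *wukuga > wuguga > uguga > ogoga  (by intervocalic voicing, glide loss, vowel merger)
If borrowed from Sebelic 'wukuga' after the early changes, it would undergo only the recent ones:
  rule 4 (vowel merger): wukuga → wokoga
  rule 5 (h-loss): no change (wokoga)
  ⇒ as a loan: wokoga
Demiren 'wokoga' matches the loan outcome 'wokoga', not the inherited 'ogoga' — it skipped the early Demiren changes, so it was borrowed from Sebelic.

borrowed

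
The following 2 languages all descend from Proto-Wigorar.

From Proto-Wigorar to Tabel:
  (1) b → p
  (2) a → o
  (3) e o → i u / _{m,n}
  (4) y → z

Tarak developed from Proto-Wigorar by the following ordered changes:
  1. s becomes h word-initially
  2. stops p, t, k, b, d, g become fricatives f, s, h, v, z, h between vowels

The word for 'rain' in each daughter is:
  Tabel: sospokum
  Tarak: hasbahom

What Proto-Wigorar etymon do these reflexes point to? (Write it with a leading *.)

Position 1: Tabel has s, Tarak has h. Tabel preserves s here (none of its changes turn any other segment into s), so the proto-segment is *s.
Position 2: Tabel has o, Tarak has a. Tarak preserves a here (none of its changes turn any other segment into a), so the proto-segment is *a.
Verify the candidate proto-form against each daughter:
Tabel: start from *sasbakom.
  rule 1 (unconditioned shift): sasbakom → saspakom
  rule 2 (vowel merger): saspakom → sospokom
  rule 3 (pre-nasal raising): sospokom → sospokum
  rule 4: no change — sospokum
  ⇒ Tabel sospokum
Tarak: start from *sasbakom.
  rule 1 (debuccalisation): sasbakom → hasbakom
  rule 2 (intervocalic lenition): hasbakom → hasbahom
  ⇒ Tarak hasbahom
Only *sasbakom yields all of Tabel sospokum, Tarak hasbahom.

*sasbakom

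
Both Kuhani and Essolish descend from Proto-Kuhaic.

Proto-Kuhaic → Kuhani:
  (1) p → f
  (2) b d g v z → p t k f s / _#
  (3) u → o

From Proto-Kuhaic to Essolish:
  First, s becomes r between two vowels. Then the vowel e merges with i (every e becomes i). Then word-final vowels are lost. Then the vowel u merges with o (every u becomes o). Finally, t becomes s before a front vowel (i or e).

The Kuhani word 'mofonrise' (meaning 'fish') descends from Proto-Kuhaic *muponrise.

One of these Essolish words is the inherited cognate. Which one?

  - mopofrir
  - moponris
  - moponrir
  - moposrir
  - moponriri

Essolish: *muponrise > muponrire > muponriri > muponrir > moponrir  (by rhotacism, vowel merger, apocope, vowel merger)

moponrir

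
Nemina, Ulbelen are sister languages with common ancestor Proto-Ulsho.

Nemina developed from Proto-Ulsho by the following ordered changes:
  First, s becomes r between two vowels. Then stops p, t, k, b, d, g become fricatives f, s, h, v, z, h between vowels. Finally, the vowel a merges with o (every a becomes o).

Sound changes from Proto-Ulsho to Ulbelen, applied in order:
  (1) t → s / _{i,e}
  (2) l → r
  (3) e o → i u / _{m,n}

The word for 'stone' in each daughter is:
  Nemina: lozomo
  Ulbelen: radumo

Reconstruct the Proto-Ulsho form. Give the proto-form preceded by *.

*ladomo

Position 4: Nemina has o, Ulbelen has u. Taking the neighbouring segments as reconstructed: Nemina o could go back to *a or *o; Ulbelen u could go back to *o or *u — the one source consistent with every daughter is *o.
Position 2: Nemina has o, Ulbelen has a. Ulbelen preserves a here (none of its changes turn any other segment into a), so the proto-segment is *a.
Continuing position by position gives *ladomo; check it forward:
Nemina: *ladomo
  ladomo (rule 1 does not apply)
  ladomo → lazomo   [intervocalic lenition]
  lazomo → lozomo   [vowel merger]
  giving Nemina lozomo.
Ulbelen: *ladomo
  ladomo (rule 1 does not apply)
  ladomo → radomo   [unconditioned shift]
  radomo → radumo   [pre-nasal raising]
  giving Ulbelen radumo.
No other proto-form is consistent with every reflex, so the reconstruction is *ladomo.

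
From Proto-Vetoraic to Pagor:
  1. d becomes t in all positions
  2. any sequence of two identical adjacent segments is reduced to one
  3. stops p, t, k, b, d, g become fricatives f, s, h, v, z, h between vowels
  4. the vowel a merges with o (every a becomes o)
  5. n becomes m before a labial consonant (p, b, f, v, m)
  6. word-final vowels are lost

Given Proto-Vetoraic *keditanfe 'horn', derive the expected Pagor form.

Pagor: start from *keditanfe.
  rule 1 (unconditioned shift): keditanfe → ketitanfe
  rule 2: no change — ketitanfe
  rule 3 (intervocalic lenition): ketitanfe → kesisanfe
  rule 4 (vowel merger): kesisanfe → kesisonfe
  rule 5 (nasal place assimilation): kesisonfe → kesisomfe
  rule 6 (apocope): kesisomfe → kesisomf
  ⇒ Pagor kesisomf

kesisomf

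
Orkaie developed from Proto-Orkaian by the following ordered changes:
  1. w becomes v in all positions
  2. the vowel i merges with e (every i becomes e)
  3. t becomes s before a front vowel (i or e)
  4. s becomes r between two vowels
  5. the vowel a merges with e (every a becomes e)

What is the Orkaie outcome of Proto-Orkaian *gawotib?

gevoreb

Orkaie: *gawotib
  gawotib → gavotib   [unconditioned shift]
  gavotib → gavoteb   [vowel merger]
  gavoteb → gavoseb   [palatalisation]
  gavoseb → gavoreb   [rhotacism]
  gavoreb → gevoreb   [vowel merger]
  giving Orkaie gevoreb.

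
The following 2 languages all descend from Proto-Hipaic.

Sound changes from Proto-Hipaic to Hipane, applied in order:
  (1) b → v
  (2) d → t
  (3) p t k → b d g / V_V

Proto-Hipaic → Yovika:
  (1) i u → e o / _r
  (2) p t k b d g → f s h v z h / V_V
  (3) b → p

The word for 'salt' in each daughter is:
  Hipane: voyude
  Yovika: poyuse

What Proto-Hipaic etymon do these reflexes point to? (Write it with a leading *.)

Position 5: Hipane has d, Yovika has s. Taking the neighbouring segments as reconstructed: Hipane d could go back to *t or *d; Yovika s could go back to *t or *s — the one source consistent with every daughter is *t.
Position 1: Hipane has v, Yovika has p. Taking the neighbouring segments as reconstructed: Hipane v could go back to *b or *v; Yovika p could go back to *p or *b — the one source consistent with every daughter is *b.
Continuing position by position gives *boyute; check it forward:
Hipane: *boyute
  boyute → voyute   [unconditioned shift]
  voyute (rule 2 does not apply)
  voyute → voyude   [intervocalic voicing]
  giving Hipane voyude.
Yovika: *boyute > boyuse > poyuse  (by intervocalic lenition, unconditioned shift)
Only *boyute yields all of Hipane voyude, Yovika poyuse.

*boyute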